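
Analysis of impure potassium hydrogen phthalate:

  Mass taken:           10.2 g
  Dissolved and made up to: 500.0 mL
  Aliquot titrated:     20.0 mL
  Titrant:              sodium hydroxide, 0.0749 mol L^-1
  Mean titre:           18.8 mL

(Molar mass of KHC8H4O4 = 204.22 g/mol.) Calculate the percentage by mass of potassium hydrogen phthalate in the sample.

70.5 %

KHC8H4O4 + NaOH → KNaC8H4O4 + H2O
n(NaOH) per titration = 0.0188 × 0.0749 = 1.41 × 10^-3 mol
n(KHC8H4O4) in each aliquot = 1.41 × 10^-3 mol (1:1 ratio)
n(KHC8H4O4) in the whole flask = 1.41 × 10^-3 × 500.0/20.0 = 0.0352 mol
mass of KHC8H4O4 = 0.0352 × 204.22 = 7.19 g
% KHC8H4O4 = 7.19 / 10.2 × 100 = 70.5 %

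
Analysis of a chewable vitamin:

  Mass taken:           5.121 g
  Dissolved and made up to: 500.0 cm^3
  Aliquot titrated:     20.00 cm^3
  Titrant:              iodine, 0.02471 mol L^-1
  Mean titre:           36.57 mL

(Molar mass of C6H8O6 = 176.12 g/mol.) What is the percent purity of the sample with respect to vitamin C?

77.69 %

C6H8O6 + I2 → C6H6O6 + 2 HI
n(I2) per titration = 0.03657 × 0.02471 = 9.036 × 10^-4 mol
n(C6H8O6) in each aliquot = 9.036 × 10^-4 mol (1:1 ratio)
n(C6H8O6) in the whole flask = 9.036 × 10^-4 × 500.0/20.00 = 0.02259 mol
mass of C6H8O6 = 0.02259 × 176.12 = 3.979 g
% C6H8O6 = 3.979 / 5.121 × 100 = 77.69 %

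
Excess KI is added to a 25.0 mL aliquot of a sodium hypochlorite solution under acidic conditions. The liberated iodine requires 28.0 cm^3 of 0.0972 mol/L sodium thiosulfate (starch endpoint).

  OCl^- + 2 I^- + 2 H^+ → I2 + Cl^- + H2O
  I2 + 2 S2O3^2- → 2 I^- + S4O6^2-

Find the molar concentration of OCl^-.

n(S2O3^2-) = 0.0280 × 0.0972 = 2.72 × 10^-3 mol
n(I2) = n(S2O3^2-)/2 = 1.36 × 10^-3 mol
n(OCl^-) in the aliquot = 1.36 × 10^-3 mol (1:1 ratio)
[OCl^-] = 1.36 × 10^-3 / 0.0250 = 0.0544 mol/L

0.0544 mol/L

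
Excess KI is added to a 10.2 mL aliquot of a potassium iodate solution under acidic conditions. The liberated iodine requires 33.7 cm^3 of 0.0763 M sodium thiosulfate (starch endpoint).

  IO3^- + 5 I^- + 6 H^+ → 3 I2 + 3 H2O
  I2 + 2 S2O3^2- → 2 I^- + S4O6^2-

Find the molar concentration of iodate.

n(S2O3^2-) = 0.0337 × 0.0763 = 2.57 × 10^-3 mol
n(I2) = n(S2O3^2-)/2 = 1.29 × 10^-3 mol
From the 1:3 ratio, n(IO3^-) in the aliquot = 1/3 × 1.29 × 10^-3 = 4.29 × 10^-4 mol
[IO3^-] = 4.29 × 10^-4 / 0.0102 = 0.0420 mol/L

0.0420 M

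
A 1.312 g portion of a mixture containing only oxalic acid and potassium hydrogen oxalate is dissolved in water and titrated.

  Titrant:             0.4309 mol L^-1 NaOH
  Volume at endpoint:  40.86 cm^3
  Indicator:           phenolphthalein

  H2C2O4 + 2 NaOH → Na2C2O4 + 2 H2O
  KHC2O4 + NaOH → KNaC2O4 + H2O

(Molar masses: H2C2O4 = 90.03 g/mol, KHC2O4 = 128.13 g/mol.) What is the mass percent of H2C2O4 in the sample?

n(NaOH) = 0.04086 × 0.4309 = 0.01761 mol
Let x = n(H2C2O4), y = n(KHC2O4).
Titrant: 2x + 1y = 0.01761;  mass: 90.03x + 128.13y = 1.312
Solving, x = 5.678 × 10^-3 mol, y = 6.250 × 10^-3 mol
mass of H2C2O4 = 5.678 × 10^-3 × 90.03 = 0.5112 g
% H2C2O4 = 0.5112 / 1.312 × 100 = 38.97 %

38.97 %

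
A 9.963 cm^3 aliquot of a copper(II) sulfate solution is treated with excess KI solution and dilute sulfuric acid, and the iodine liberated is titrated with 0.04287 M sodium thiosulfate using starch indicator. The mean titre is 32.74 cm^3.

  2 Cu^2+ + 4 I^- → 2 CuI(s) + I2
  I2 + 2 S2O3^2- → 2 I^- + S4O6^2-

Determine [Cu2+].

n(S2O3^2-) = 0.03274 × 0.04287 = 1.404 × 10^-3 mol
n(I2) = n(S2O3^2-)/2 = 7.018 × 10^-4 mol
From the 2:1 ratio, n(Cu2+) in the aliquot = 2/1 × 7.018 × 10^-4 = 1.404 × 10^-3 mol
[Cu2+] = 1.404 × 10^-3 / 0.009963 = 0.1409 mol/L

0.1409 M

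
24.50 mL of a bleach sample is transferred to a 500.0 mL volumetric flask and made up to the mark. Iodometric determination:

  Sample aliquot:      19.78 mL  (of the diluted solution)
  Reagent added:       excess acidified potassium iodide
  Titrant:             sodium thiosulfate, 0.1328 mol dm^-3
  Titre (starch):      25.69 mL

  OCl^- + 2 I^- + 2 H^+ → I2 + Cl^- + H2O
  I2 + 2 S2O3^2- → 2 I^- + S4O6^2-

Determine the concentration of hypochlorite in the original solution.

1.760 mol/L

n(S2O3^2-) = 0.02569 × 0.1328 = 3.412 × 10^-3 mol
n(I2) = n(S2O3^2-)/2 = 1.706 × 10^-3 mol
n(OCl^-) in the aliquot = 1.706 × 10^-3 mol (1:1 ratio)
[OCl^-]_dilute = 1.706 × 10^-3 / 0.01978 = 0.08624 mol/L
[OCl^-]_original = 0.08624 × 500.0/24.50 = 1.760 mol/L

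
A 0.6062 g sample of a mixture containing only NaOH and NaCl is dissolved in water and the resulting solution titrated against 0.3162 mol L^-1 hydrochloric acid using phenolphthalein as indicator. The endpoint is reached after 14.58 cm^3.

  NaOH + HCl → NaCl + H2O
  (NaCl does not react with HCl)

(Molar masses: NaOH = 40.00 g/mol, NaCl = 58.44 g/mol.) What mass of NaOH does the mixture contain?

0.1844 g

n(HCl) = 0.01458 × 0.3162 = 4.610 × 10^-3 mol
Let x = n(NaOH), y = n(NaCl).
Titrant: 1x = 4.610 × 10^-3;  mass: 40.00x + 58.44y = 0.6062
Solving, x = 4.610 × 10^-3 mol, y = 7.218 × 10^-3 mol
mass of NaOH = 4.610 × 10^-3 × 40.00 = 0.1844 g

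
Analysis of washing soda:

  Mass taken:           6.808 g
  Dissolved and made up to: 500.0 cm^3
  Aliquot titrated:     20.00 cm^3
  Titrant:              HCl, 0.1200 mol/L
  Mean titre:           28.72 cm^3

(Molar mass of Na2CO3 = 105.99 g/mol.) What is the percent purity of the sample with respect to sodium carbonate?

Na2CO3 + 2 HCl → 2 NaCl + H2O + CO2
n(HCl) per titration = 0.02872 × 0.1200 = 3.446 × 10^-3 mol
From the 1:2 ratio, n(Na2CO3) in each aliquot = 1/2 × 3.446 × 10^-3 = 1.723 × 10^-3 mol
n(Na2CO3) in the whole flask = 1.723 × 10^-3 × 500.0/20.00 = 0.04308 mol
mass of Na2CO3 = 0.04308 × 105.99 = 4.566 g
% Na2CO3 = 4.566 / 6.808 × 100 = 67.07 %

67.07 %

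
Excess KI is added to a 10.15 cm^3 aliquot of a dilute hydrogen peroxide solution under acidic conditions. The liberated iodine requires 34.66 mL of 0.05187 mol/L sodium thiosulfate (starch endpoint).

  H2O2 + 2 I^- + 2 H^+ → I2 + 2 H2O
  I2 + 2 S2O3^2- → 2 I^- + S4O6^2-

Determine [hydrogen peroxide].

n(S2O3^2-) = 0.03466 × 0.05187 = 1.798 × 10^-3 mol
n(I2) = n(S2O3^2-)/2 = 8.989 × 10^-4 mol
n(H2O2) in the aliquot = 8.989 × 10^-4 mol (1:1 ratio)
[H2O2] = 8.989 × 10^-4 / 0.01015 = 0.08856 mol/L

0.08856 mol/L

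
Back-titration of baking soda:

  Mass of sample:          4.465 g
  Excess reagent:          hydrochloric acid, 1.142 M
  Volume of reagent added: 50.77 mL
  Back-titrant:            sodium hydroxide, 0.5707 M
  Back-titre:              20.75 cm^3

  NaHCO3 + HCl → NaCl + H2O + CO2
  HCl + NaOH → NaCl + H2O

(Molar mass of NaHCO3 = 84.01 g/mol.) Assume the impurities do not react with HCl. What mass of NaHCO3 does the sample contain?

n(HCl) added = 0.05077 × 1.142 = 0.05798 mol
n(NaOH) used in back-titration = 0.02075 × 0.5707 = 0.01184 mol
n(HCl) left over = 0.01184 mol (1:1 ratio)
n(HCl) consumed by analyte = 0.05798 − 0.01184 = 0.04614 mol
n(NaHCO3) = 0.04614 mol (1:1 ratio)
mass of NaHCO3 = 0.04614 × 84.01 = 3.876 g

3.876 g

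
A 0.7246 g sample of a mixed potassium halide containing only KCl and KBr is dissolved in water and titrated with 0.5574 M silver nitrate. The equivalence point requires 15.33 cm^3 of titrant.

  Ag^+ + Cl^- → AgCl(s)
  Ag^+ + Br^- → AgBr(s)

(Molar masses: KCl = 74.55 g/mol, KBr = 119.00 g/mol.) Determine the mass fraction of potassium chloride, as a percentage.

67.64 %

n(AgNO3) = 0.01533 × 0.5574 = 8.545 × 10^-3 mol
Let x = n(KCl), y = n(KBr).
Titrant: 1x + 1y = 8.545 × 10^-3;  mass: 74.55x + 119.00y = 0.7246
Solving, x = 6.575 × 10^-3 mol, y = 1.970 × 10^-3 mol
mass of KCl = 6.575 × 10^-3 × 74.55 = 0.4901 g
% KCl = 0.4901 / 0.7246 × 100 = 67.64 %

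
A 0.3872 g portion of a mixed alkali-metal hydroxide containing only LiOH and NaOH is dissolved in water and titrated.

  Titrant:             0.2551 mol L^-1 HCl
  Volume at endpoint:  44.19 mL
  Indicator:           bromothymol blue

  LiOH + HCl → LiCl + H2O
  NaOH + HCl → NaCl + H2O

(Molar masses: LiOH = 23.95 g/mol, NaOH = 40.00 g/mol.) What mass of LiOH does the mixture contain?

n(HCl) = 0.04419 × 0.2551 = 0.01127 mol
Let x = n(LiOH), y = n(NaOH).
Titrant: 1x + 1y = 0.01127;  mass: 23.95x + 40.00y = 0.3872
Solving, x = 3.970 × 10^-3 mol, y = 7.303 × 10^-3 mol
mass of LiOH = 3.970 × 10^-3 × 23.95 = 0.09508 g

0.09508 g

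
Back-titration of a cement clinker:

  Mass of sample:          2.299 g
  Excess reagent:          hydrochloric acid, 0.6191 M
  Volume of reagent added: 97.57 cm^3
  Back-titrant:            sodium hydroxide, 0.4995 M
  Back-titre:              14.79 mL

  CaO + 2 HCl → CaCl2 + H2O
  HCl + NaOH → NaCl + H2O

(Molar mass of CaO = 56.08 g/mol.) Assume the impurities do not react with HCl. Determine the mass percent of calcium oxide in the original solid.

64.66 %

n(HCl) added = 0.09757 × 0.6191 = 0.06041 mol
n(NaOH) used in back-titration = 0.01479 × 0.4995 = 7.388 × 10^-3 mol
n(HCl) left over = 7.388 × 10^-3 mol (1:1 ratio)
n(HCl) consumed by analyte = 0.06041 − 7.388 × 10^-3 = 0.05302 mol
From the 1:2 ratio, n(CaO) = 1/2 × 0.05302 = 0.02651 mol
mass of CaO = 0.02651 × 56.08 = 1.487 g
% CaO = 1.487 / 2.299 × 100 = 64.66 %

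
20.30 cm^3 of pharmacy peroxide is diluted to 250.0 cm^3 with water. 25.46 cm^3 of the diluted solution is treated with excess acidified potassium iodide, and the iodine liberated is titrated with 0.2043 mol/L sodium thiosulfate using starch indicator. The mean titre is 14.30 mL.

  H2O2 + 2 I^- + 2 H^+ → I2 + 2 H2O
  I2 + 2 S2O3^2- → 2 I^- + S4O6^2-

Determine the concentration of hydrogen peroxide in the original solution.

0.7066 mol/L

n(S2O3^2-) = 0.01430 × 0.2043 = 2.921 × 10^-3 mol
n(I2) = n(S2O3^2-)/2 = 1.461 × 10^-3 mol
n(H2O2) in the aliquot = 1.461 × 10^-3 mol (1:1 ratio)
[H2O2]_dilute = 1.461 × 10^-3 / 0.02546 = 0.05737 mol/L
[H2O2]_original = 0.05737 × 250.0/20.30 = 0.7066 mol/L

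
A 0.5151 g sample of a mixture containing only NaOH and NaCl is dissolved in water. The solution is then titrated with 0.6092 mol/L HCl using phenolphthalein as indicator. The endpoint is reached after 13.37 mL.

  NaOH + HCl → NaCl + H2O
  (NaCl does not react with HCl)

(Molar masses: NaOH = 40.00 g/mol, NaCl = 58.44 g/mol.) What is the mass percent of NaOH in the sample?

63.25 %

n(HCl) = 0.01337 × 0.6092 = 8.145 × 10^-3 mol
Let x = n(NaOH), y = n(NaCl).
Titrant: 1x = 8.145 × 10^-3;  mass: 40.00x + 58.44y = 0.5151
Solving, x = 8.145 × 10^-3 mol, y = 3.239 × 10^-3 mol
mass of NaOH = 8.145 × 10^-3 × 40.00 = 0.3258 g
% NaOH = 0.3258 / 0.5151 × 100 = 63.25 %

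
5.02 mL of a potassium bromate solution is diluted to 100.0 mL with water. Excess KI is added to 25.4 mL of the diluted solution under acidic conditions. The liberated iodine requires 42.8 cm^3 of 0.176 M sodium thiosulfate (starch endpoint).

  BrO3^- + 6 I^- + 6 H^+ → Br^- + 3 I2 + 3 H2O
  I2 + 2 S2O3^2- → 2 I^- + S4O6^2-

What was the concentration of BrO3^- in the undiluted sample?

n(S2O3^2-) = 0.0428 × 0.176 = 7.53 × 10^-3 mol
n(I2) = n(S2O3^2-)/2 = 3.77 × 10^-3 mol
From the 1:3 ratio, n(BrO3^-) in the aliquot = 1/3 × 3.77 × 10^-3 = 1.26 × 10^-3 mol
[BrO3^-]_dilute = 1.26 × 10^-3 / 0.0254 = 0.0494 mol/L
[BrO3^-]_original = 0.0494 × 100.0/5.02 = 0.985 mol/L

0.985 M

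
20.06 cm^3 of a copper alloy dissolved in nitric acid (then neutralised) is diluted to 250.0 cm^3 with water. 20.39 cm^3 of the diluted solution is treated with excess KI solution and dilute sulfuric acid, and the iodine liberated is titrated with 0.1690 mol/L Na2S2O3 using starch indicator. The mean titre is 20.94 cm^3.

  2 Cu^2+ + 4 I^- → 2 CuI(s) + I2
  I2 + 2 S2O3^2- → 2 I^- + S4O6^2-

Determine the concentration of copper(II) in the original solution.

n(S2O3^2-) = 0.02094 × 0.1690 = 3.539 × 10^-3 mol
n(I2) = n(S2O3^2-)/2 = 1.769 × 10^-3 mol
From the 2:1 ratio, n(Cu2+) in the aliquot = 2/1 × 1.769 × 10^-3 = 3.539 × 10^-3 mol
[Cu2+]_dilute = 3.539 × 10^-3 / 0.02039 = 0.1736 mol/L
[Cu2+]_original = 0.1736 × 250.0/20.06 = 2.163 mol/L

2.163 mol/L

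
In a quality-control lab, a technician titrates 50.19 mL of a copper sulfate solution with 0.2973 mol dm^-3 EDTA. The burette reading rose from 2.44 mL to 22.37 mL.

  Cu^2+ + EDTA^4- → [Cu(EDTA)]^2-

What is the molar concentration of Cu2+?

0.1181 mol/L

n(EDTA) = 0.01993 L × 0.2973 mol/L = 5.925 × 10^-3 mol
n(Cu2+) = 5.925 × 10^-3 mol (1:1 mole ratio)
[Cu2+] = 5.925 × 10^-3 mol / 0.05019 L = 0.1181 mol/L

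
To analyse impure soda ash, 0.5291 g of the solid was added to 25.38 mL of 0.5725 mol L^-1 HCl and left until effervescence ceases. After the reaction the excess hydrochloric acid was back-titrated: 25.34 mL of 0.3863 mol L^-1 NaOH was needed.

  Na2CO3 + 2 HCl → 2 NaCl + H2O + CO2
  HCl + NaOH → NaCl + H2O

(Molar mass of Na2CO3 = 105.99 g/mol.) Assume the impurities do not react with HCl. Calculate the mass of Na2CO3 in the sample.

0.2513 g

n(HCl) added = 0.02538 × 0.5725 = 0.01453 mol
n(NaOH) used in back-titration = 0.02534 × 0.3863 = 9.789 × 10^-3 mol
n(HCl) left over = 9.789 × 10^-3 mol (1:1 ratio)
n(HCl) consumed by analyte = 0.01453 − 9.789 × 10^-3 = 4.741 × 10^-3 mol
From the 1:2 ratio, n(Na2CO3) = 1/2 × 4.741 × 10^-3 = 2.371 × 10^-3 mol
mass of Na2CO3 = 2.371 × 10^-3 × 105.99 = 0.2513 g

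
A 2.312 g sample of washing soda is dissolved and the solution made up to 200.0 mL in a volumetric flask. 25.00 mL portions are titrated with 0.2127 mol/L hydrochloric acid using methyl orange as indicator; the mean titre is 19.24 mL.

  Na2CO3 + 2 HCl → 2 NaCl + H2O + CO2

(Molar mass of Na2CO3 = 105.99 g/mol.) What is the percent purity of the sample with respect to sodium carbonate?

75.04 %

n(HCl) per titration = 0.01924 × 0.2127 = 4.092 × 10^-3 mol
From the 1:2 ratio, n(Na2CO3) in each aliquot = 1/2 × 4.092 × 10^-3 = 2.046 × 10^-3 mol
n(Na2CO3) in the whole flask = 2.046 × 10^-3 × 200.0/25.00 = 0.01637 mol
mass of Na2CO3 = 0.01637 × 105.99 = 1.735 g
% Na2CO3 = 1.735 / 2.312 × 100 = 75.04 %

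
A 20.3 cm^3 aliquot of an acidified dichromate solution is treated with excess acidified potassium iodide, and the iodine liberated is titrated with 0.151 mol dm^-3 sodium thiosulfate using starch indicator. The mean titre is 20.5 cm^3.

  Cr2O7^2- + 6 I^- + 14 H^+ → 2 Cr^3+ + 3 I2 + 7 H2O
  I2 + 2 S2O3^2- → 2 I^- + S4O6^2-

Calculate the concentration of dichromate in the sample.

n(S2O3^2-) = 0.0205 × 0.151 = 3.10 × 10^-3 mol
n(I2) = n(S2O3^2-)/2 = 1.55 × 10^-3 mol
From the 1:3 ratio, n(Cr2O7^2-) in the aliquot = 1/3 × 1.55 × 10^-3 = 5.16 × 10^-4 mol
[Cr2O7^2-] = 5.16 × 10^-4 / 0.0203 = 0.0254 mol/L

0.0254 mol/L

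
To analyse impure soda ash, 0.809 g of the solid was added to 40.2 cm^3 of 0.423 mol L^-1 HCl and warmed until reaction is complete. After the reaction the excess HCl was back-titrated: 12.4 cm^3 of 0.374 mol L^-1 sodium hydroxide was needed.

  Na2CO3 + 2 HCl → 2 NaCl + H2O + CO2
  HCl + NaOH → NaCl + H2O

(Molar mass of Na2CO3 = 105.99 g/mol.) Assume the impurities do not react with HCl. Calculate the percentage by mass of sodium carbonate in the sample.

n(HCl) added = 0.0402 × 0.423 = 0.0170 mol
n(NaOH) used in back-titration = 0.0124 × 0.374 = 4.64 × 10^-3 mol
n(HCl) left over = 4.64 × 10^-3 mol (1:1 ratio)
n(HCl) consumed by analyte = 0.0170 − 4.64 × 10^-3 = 0.0124 mol
From the 1:2 ratio, n(Na2CO3) = 1/2 × 0.0124 = 6.18 × 10^-3 mol
mass of Na2CO3 = 6.18 × 10^-3 × 105.99 = 0.655 g
% Na2CO3 = 0.655 / 0.809 × 100 = 81.0 %

81.0 %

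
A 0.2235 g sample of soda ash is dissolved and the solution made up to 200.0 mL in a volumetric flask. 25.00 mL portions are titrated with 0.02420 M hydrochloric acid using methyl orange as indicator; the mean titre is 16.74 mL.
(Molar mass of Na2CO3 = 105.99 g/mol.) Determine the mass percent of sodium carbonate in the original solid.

76.85 %

Na2CO3 + 2 HCl → 2 NaCl + H2O + CO2
n(HCl) per titration = 0.01674 × 0.02420 = 4.051 × 10^-4 mol
From the 1:2 ratio, n(Na2CO3) in each aliquot = 1/2 × 4.051 × 10^-4 = 2.026 × 10^-4 mol
n(Na2CO3) in the whole flask = 2.026 × 10^-4 × 200.0/25.00 = 1.620 × 10^-3 mol
mass of Na2CO3 = 1.620 × 10^-3 × 105.99 = 0.1717 g
% Na2CO3 = 0.1717 / 0.2235 × 100 = 76.85 %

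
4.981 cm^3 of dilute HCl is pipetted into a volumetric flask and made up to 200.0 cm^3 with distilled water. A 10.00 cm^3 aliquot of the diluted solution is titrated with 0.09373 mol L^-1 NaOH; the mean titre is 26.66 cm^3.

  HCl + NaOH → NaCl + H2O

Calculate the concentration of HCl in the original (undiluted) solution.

n(NaOH) = 0.02666 × 0.09373 = 2.499 × 10^-3 mol
n(HCl) in the aliquot = 2.499 × 10^-3 mol (1:1 ratio)
[HCl]_dilute = 2.499 × 10^-3 / 0.01000 = 0.2499 mol/L
Dilution factor = 200.0 / 4.981 = 40.15
[HCl]_stock = 0.2499 × 40.15 = 10.03 mol/L

10.03 mol/L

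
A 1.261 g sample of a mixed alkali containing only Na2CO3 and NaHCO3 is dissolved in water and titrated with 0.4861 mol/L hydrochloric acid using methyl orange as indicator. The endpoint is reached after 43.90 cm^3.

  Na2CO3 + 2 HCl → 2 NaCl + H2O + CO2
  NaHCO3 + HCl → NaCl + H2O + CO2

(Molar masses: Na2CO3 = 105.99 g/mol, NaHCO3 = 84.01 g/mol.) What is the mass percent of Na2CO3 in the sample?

72.05 %

n(HCl) = 0.04390 × 0.4861 = 0.02134 mol
Let x = n(Na2CO3), y = n(NaHCO3).
Titrant: 2x + 1y = 0.02134;  mass: 105.99x + 84.01y = 1.261
Solving, x = 8.573 × 10^-3 mol, y = 4.195 × 10^-3 mol
mass of Na2CO3 = 8.573 × 10^-3 × 105.99 = 0.9086 g
% Na2CO3 = 0.9086 / 1.261 × 100 = 72.05 %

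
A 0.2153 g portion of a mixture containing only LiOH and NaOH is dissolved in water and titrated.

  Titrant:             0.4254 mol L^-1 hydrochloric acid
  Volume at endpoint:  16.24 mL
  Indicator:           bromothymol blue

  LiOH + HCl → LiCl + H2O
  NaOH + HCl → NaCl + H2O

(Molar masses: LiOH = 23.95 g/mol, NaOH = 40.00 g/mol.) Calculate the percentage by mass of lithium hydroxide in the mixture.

42.31 %

n(HCl) = 0.01624 × 0.4254 = 6.908 × 10^-3 mol
Let x = n(LiOH), y = n(NaOH).
Titrant: 1x + 1y = 6.908 × 10^-3;  mass: 23.95x + 40.00y = 0.2153
Solving, x = 3.803 × 10^-3 mol, y = 3.105 × 10^-3 mol
mass of LiOH = 3.803 × 10^-3 × 23.95 = 0.09108 g
% LiOH = 0.09108 / 0.2153 × 100 = 42.31 %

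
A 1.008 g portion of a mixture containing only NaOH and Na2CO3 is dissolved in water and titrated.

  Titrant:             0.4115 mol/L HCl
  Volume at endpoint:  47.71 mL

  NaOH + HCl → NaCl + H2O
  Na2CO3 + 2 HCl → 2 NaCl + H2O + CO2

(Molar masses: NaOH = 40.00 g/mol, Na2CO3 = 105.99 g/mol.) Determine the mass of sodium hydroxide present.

0.09983 g

n(HCl) = 0.04771 × 0.4115 = 0.01963 mol
Let x = n(NaOH), y = n(Na2CO3).
Titrant: 1x + 2y = 0.01963;  mass: 40.00x + 105.99y = 1.008
Solving, x = 2.496 × 10^-3 mol, y = 8.568 × 10^-3 mol
mass of NaOH = 2.496 × 10^-3 × 40.00 = 0.09983 g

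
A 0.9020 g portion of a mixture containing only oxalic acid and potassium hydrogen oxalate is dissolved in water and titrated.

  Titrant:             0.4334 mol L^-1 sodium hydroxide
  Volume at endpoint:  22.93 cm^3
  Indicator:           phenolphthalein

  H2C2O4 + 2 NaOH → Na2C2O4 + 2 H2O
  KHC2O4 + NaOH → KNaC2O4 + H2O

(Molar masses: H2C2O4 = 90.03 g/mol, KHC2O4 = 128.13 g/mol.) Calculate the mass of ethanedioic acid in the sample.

0.2011 g

n(NaOH) = 0.02293 × 0.4334 = 9.938 × 10^-3 mol
Let x = n(H2C2O4), y = n(KHC2O4).
Titrant: 2x + 1y = 9.938 × 10^-3;  mass: 90.03x + 128.13y = 0.9020
Solving, x = 2.234 × 10^-3 mol, y = 5.470 × 10^-3 mol
mass of H2C2O4 = 2.234 × 10^-3 × 90.03 = 0.2011 g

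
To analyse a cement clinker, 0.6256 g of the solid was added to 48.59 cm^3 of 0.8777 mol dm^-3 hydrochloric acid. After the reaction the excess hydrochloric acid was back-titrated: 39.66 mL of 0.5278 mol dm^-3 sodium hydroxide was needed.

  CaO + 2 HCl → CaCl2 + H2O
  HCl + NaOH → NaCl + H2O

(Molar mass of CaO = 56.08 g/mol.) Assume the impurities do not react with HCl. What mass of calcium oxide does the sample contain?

n(HCl) added = 0.04859 × 0.8777 = 0.04265 mol
n(NaOH) used in back-titration = 0.03966 × 0.5278 = 0.02093 mol
n(HCl) left over = 0.02093 mol (1:1 ratio)
n(HCl) consumed by analyte = 0.04265 − 0.02093 = 0.02171 mol
From the 1:2 ratio, n(CaO) = 1/2 × 0.02171 = 0.01086 mol
mass of CaO = 0.01086 × 56.08 = 0.6089 g

0.6089 g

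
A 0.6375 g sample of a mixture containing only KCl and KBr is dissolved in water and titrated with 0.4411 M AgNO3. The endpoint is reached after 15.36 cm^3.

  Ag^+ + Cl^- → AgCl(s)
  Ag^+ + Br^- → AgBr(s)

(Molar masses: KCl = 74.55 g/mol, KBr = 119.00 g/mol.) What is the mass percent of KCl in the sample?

n(AgNO3) = 0.01536 × 0.4411 = 6.775 × 10^-3 mol
Let x = n(KCl), y = n(KBr).
Titrant: 1x + 1y = 6.775 × 10^-3;  mass: 74.55x + 119.00y = 0.6375
Solving, x = 3.797 × 10^-3 mol, y = 2.979 × 10^-3 mol
mass of KCl = 3.797 × 10^-3 × 74.55 = 0.2830 g
% KCl = 0.2830 / 0.6375 × 100 = 44.40 %

44.40 %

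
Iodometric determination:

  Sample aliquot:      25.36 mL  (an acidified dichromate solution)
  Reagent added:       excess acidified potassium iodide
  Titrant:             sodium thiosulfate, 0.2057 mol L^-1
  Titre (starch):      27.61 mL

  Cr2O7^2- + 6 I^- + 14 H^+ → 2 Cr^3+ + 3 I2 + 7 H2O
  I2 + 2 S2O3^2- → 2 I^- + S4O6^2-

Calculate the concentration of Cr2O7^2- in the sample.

n(S2O3^2-) = 0.02761 × 0.2057 = 5.679 × 10^-3 mol
n(I2) = n(S2O3^2-)/2 = 2.840 × 10^-3 mol
From the 1:3 ratio, n(Cr2O7^2-) in the aliquot = 1/3 × 2.840 × 10^-3 = 9.466 × 10^-4 mol
[Cr2O7^2-] = 9.466 × 10^-4 / 0.02536 = 0.03733 mol/L

0.03733 mol/L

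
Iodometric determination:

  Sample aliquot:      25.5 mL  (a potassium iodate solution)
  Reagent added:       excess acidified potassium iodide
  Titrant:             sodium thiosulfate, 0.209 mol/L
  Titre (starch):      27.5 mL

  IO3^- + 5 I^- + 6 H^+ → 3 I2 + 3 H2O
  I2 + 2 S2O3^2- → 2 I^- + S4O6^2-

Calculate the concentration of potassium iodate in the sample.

n(S2O3^2-) = 0.0275 × 0.209 = 5.75 × 10^-3 mol
n(I2) = n(S2O3^2-)/2 = 2.87 × 10^-3 mol
From the 1:3 ratio, n(IO3^-) in the aliquot = 1/3 × 2.87 × 10^-3 = 9.58 × 10^-4 mol
[IO3^-] = 9.58 × 10^-4 / 0.0255 = 0.0376 mol/L

0.0376 mol/L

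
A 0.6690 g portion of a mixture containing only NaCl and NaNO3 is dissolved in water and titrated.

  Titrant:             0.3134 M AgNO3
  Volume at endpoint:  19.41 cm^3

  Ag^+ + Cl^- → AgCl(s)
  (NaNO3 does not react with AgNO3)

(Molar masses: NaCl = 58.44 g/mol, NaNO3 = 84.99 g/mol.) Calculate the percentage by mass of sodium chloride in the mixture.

53.14 %

n(AgNO3) = 0.01941 × 0.3134 = 6.083 × 10^-3 mol
Let x = n(NaCl), y = n(NaNO3).
Titrant: 1x = 6.083 × 10^-3;  mass: 58.44x + 84.99y = 0.6690
Solving, x = 6.083 × 10^-3 mol, y = 3.689 × 10^-3 mol
mass of NaCl = 6.083 × 10^-3 × 58.44 = 0.3555 g
% NaCl = 0.3555 / 0.6690 × 100 = 53.14 %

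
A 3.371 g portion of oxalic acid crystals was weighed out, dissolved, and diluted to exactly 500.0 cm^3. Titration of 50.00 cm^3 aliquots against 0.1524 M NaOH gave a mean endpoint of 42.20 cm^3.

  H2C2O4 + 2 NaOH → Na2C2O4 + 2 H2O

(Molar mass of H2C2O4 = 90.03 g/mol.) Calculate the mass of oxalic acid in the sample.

2.895 g

n(NaOH) per titration = 0.04220 × 0.1524 = 6.431 × 10^-3 mol
From the 1:2 ratio, n(H2C2O4) in each aliquot = 1/2 × 6.431 × 10^-3 = 3.216 × 10^-3 mol
n(H2C2O4) in the whole flask = 3.216 × 10^-3 × 500.0/50.00 = 0.03216 mol
mass of H2C2O4 = 0.03216 × 90.03 = 2.895 g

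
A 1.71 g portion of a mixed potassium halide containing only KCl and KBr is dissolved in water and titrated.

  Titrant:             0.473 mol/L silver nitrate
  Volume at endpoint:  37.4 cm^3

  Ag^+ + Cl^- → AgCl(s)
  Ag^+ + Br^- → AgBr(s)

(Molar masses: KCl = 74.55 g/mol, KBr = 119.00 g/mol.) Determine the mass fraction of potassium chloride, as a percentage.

n(AgNO3) = 0.0374 × 0.473 = 0.0177 mol
Let x = n(KCl), y = n(KBr).
Titrant: 1x + 1y = 0.0177;  mass: 74.55x + 119.00y = 1.71
Solving, x = 8.89 × 10^-3 mol, y = 8.80 × 10^-3 mol
mass of KCl = 8.89 × 10^-3 × 74.55 = 0.663 g
% KCl = 0.663 / 1.71 × 100 = 38.8 %

38.8 %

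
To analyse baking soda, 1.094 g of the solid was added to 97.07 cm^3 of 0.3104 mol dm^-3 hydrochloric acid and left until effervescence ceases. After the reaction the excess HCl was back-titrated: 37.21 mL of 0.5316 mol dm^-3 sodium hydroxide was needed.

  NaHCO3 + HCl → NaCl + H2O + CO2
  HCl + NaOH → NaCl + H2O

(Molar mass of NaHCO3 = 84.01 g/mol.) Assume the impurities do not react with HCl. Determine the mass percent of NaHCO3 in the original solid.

79.48 %

n(HCl) added = 0.09707 × 0.3104 = 0.03013 mol
n(NaOH) used in back-titration = 0.03721 × 0.5316 = 0.01978 mol
n(HCl) left over = 0.01978 mol (1:1 ratio)
n(HCl) consumed by analyte = 0.03013 − 0.01978 = 0.01035 mol
n(NaHCO3) = 0.01035 mol (1:1 ratio)
mass of NaHCO3 = 0.01035 × 84.01 = 0.8695 g
% NaHCO3 = 0.8695 / 1.094 × 100 = 79.48 %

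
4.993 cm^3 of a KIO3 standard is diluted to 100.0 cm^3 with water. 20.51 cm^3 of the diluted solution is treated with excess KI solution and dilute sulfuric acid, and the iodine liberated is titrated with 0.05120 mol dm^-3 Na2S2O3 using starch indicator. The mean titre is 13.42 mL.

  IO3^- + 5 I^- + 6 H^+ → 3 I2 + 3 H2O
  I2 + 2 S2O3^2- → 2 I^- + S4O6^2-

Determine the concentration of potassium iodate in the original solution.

n(S2O3^2-) = 0.01342 × 0.05120 = 6.871 × 10^-4 mol
n(I2) = n(S2O3^2-)/2 = 3.436 × 10^-4 mol
From the 1:3 ratio, n(IO3^-) in the aliquot = 1/3 × 3.436 × 10^-4 = 1.145 × 10^-4 mol
[IO3^-]_dilute = 1.145 × 10^-4 / 0.02051 = 0.005583 mol/L
[IO3^-]_original = 0.005583 × 100.0/4.993 = 0.1118 mol/L

0.1118 mol/L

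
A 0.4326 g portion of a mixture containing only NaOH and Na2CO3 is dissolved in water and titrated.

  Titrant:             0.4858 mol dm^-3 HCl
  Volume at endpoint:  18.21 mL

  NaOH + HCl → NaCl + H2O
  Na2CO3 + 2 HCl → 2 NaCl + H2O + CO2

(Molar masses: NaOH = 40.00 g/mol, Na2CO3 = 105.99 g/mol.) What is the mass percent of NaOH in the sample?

25.77 %

n(HCl) = 0.01821 × 0.4858 = 8.846 × 10^-3 mol
Let x = n(NaOH), y = n(Na2CO3).
Titrant: 1x + 2y = 8.846 × 10^-3;  mass: 40.00x + 105.99y = 0.4326
Solving, x = 2.787 × 10^-3 mol, y = 3.030 × 10^-3 mol
mass of NaOH = 2.787 × 10^-3 × 40.00 = 0.1115 g
% NaOH = 0.1115 / 0.4326 × 100 = 25.77 %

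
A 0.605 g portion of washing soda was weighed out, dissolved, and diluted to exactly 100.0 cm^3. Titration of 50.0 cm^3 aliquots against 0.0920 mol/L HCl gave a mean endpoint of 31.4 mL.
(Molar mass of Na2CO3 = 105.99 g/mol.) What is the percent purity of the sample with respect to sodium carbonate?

Na2CO3 + 2 HCl → 2 NaCl + H2O + CO2
n(HCl) per titration = 0.0314 × 0.0920 = 2.89 × 10^-3 mol
From the 1:2 ratio, n(Na2CO3) in each aliquot = 1/2 × 2.89 × 10^-3 = 1.44 × 10^-3 mol
n(Na2CO3) in the whole flask = 1.44 × 10^-3 × 100.0/50.0 = 2.89 × 10^-3 mol
mass of Na2CO3 = 2.89 × 10^-3 × 105.99 = 0.306 g
% Na2CO3 = 0.306 / 0.605 × 100 = 50.6 %

50.6 %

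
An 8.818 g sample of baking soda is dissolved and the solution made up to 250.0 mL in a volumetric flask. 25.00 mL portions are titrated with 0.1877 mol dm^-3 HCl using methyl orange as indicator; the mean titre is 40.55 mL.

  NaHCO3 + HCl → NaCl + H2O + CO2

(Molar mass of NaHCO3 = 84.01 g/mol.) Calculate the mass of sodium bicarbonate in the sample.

n(HCl) per titration = 0.04055 × 0.1877 = 7.611 × 10^-3 mol
n(NaHCO3) in each aliquot = 7.611 × 10^-3 mol (1:1 ratio)
n(NaHCO3) in the whole flask = 7.611 × 10^-3 × 250.0/25.00 = 0.07611 mol
mass of NaHCO3 = 0.07611 × 84.01 = 6.394 g

6.394 g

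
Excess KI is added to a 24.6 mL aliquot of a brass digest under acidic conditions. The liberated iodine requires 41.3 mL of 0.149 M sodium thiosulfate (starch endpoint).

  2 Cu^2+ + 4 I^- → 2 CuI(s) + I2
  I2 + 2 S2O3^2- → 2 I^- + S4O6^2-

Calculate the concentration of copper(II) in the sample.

n(S2O3^2-) = 0.0413 × 0.149 = 6.15 × 10^-3 mol
n(I2) = n(S2O3^2-)/2 = 3.08 × 10^-3 mol
From the 2:1 ratio, n(Cu2+) in the aliquot = 2/1 × 3.08 × 10^-3 = 6.15 × 10^-3 mol
[Cu2+] = 6.15 × 10^-3 / 0.0246 = 0.250 mol/L

0.250 M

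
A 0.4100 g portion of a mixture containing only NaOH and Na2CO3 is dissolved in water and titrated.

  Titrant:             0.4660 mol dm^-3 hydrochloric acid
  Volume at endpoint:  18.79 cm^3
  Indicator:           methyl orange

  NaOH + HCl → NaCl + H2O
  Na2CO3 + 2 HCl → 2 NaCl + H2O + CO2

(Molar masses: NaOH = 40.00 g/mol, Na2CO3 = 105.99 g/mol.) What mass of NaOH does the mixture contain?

0.1663 g

n(HCl) = 0.01879 × 0.4660 = 8.756 × 10^-3 mol
Let x = n(NaOH), y = n(Na2CO3).
Titrant: 1x + 2y = 8.756 × 10^-3;  mass: 40.00x + 105.99y = 0.4100
Solving, x = 4.158 × 10^-3 mol, y = 2.299 × 10^-3 mol
mass of NaOH = 4.158 × 10^-3 × 40.00 = 0.1663 g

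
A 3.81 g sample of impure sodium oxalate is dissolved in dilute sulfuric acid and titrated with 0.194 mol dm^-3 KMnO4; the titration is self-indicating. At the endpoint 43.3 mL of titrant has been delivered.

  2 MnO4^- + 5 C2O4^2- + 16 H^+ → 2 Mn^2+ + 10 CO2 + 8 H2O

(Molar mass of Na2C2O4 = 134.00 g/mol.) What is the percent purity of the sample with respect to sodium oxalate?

73.9 %

n(KMnO4) = 0.0433 L × 0.194 mol/L = 8.40 × 10^-3 mol
From the 5:2 ratio, n(Na2C2O4) = 5/2 × 8.40 × 10^-3 = 0.0210 mol
mass of Na2C2O4 = 0.0210 × 134.00 g/mol = 2.81 g
% Na2C2O4 = 2.81 / 3.81 × 100 = 73.9 %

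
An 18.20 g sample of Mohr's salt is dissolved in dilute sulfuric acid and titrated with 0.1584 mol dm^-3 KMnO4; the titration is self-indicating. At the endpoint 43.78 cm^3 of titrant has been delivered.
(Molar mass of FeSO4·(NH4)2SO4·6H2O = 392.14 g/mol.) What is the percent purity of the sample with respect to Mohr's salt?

74.71 %

MnO4^- + 5 Fe^2+ + 8 H^+ → Mn^2+ + 5 Fe^3+ + 4 H2O
n(KMnO4) = 0.04378 L × 0.1584 mol/L = 6.935 × 10^-3 mol
From the 5:1 ratio, n(FeSO4·(NH4)2SO4·6H2O) = 5/1 × 6.935 × 10^-3 = 0.03467 mol
mass of FeSO4·(NH4)2SO4·6H2O = 0.03467 × 392.14 g/mol = 13.60 g
% FeSO4·(NH4)2SO4·6H2O = 13.60 / 18.20 × 100 = 74.71 %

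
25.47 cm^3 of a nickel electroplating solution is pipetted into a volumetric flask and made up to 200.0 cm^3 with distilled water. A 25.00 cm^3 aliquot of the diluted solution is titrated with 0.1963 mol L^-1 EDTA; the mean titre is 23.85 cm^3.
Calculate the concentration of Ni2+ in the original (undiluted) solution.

1.471 mol/L

Ni^2+ + EDTA^4- → [Ni(EDTA)]^2-
n(EDTA) = 0.02385 × 0.1963 = 4.682 × 10^-3 mol
n(Ni2+) in the aliquot = 4.682 × 10^-3 mol (1:1 ratio)
[Ni2+]_dilute = 4.682 × 10^-3 / 0.02500 = 0.1873 mol/L
Dilution factor = 200.0 / 25.47 = 7.852
[Ni2+]_stock = 0.1873 × 7.852 = 1.471 mol/L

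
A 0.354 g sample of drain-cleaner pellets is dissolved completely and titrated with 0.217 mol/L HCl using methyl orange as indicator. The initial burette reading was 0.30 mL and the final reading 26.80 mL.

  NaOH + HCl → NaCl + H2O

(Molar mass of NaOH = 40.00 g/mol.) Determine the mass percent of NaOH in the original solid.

65.0 %

n(HCl) = 0.0265 L × 0.217 mol/L = 5.75 × 10^-3 mol
n(NaOH) = 5.75 × 10^-3 mol (1:1 ratio)
mass of NaOH = 5.75 × 10^-3 × 40.00 g/mol = 0.230 g
% NaOH = 0.230 / 0.354 × 100 = 65.0 %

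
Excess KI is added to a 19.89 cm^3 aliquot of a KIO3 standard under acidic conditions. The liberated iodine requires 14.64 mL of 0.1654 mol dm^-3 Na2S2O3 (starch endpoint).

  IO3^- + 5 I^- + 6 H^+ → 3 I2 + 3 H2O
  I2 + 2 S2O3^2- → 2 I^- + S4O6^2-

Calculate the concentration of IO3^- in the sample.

n(S2O3^2-) = 0.01464 × 0.1654 = 2.421 × 10^-3 mol
n(I2) = n(S2O3^2-)/2 = 1.211 × 10^-3 mol
From the 1:3 ratio, n(IO3^-) in the aliquot = 1/3 × 1.211 × 10^-3 = 4.036 × 10^-4 mol
[IO3^-] = 4.036 × 10^-4 / 0.01989 = 0.02029 mol/L

0.02029 mol/L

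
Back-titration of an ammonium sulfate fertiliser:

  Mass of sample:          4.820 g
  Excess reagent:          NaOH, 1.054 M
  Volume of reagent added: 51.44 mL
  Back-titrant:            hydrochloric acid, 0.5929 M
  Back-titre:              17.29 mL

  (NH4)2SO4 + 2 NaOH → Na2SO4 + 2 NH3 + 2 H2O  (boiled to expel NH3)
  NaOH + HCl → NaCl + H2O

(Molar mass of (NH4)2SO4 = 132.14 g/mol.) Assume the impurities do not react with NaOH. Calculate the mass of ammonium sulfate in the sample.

2.905 g

n(NaOH) added = 0.05144 × 1.054 = 0.05422 mol
n(HCl) used in back-titration = 0.01729 × 0.5929 = 0.01025 mol
n(NaOH) left over = 0.01025 mol (1:1 ratio)
n(NaOH) consumed by analyte = 0.05422 − 0.01025 = 0.04397 mol
From the 1:2 ratio, n((NH4)2SO4) = 1/2 × 0.04397 = 0.02198 mol
mass of (NH4)2SO4 = 0.02198 × 132.14 = 2.905 g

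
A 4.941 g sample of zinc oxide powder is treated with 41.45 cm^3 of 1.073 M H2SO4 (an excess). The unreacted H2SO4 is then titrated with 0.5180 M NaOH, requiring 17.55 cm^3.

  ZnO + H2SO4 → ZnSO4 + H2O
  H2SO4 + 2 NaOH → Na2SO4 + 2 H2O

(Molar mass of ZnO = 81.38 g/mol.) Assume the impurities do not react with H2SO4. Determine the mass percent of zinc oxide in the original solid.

65.77 %

n(H2SO4) added = 0.04145 × 1.073 = 0.04448 mol
n(NaOH) used in back-titration = 0.01755 × 0.5180 = 9.091 × 10^-3 mol
From the 1:2 ratio, n(H2SO4) left over = 1/2 × 9.091 × 10^-3 = 4.545 × 10^-3 mol
n(H2SO4) consumed by analyte = 0.04448 − 4.545 × 10^-3 = 0.03993 mol
n(ZnO) = 0.03993 mol (1:1 ratio)
mass of ZnO = 0.03993 × 81.38 = 3.250 g
% ZnO = 3.250 / 4.941 × 100 = 65.77 %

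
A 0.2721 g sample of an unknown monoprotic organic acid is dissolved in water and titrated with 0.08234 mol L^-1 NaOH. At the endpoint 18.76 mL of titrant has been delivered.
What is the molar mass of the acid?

176.2 g/mol

n(NaOH) = 0.01876 L × 0.08234 mol/L = 1.545 × 10^-3 mol
n(HA) = 1.545 × 10^-3 mol (1:1 ratio)
M = m / n = 0.2721 g / 1.545 × 10^-3 mol = 176.2 g/mol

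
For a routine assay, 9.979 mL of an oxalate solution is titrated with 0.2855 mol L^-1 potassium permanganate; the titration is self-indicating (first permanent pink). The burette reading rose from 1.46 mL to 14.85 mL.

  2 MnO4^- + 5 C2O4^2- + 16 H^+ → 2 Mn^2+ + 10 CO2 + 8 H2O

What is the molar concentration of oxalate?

0.9577 mol/L

n(KMnO4) = 0.01339 L × 0.2855 mol/L = 3.823 × 10^-3 mol
From the 5:2 mole ratio, n(C2O4^2-) = 5/2 × 3.823 × 10^-3 = 9.557 × 10^-3 mol
[C2O4^2-] = 9.557 × 10^-3 mol / 0.009979 L = 0.9577 mol/L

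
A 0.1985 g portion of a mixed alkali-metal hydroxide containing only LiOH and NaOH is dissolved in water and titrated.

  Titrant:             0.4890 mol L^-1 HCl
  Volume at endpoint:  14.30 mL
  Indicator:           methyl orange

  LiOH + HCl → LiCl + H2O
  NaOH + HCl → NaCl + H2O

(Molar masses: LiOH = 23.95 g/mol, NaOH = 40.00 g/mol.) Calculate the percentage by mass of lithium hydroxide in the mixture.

n(HCl) = 0.01430 × 0.4890 = 6.993 × 10^-3 mol
Let x = n(LiOH), y = n(NaOH).
Titrant: 1x + 1y = 6.993 × 10^-3;  mass: 23.95x + 40.00y = 0.1985
Solving, x = 5.060 × 10^-3 mol, y = 1.933 × 10^-3 mol
mass of LiOH = 5.060 × 10^-3 × 23.95 = 0.1212 g
% LiOH = 0.1212 / 0.1985 × 100 = 61.05 %

61.05 %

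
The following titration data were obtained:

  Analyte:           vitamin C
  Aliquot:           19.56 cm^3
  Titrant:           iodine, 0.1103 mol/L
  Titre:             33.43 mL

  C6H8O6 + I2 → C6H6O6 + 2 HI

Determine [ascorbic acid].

n(I2) = 0.03343 L × 0.1103 mol/L = 3.687 × 10^-3 mol
n(C6H8O6) = 3.687 × 10^-3 mol (1:1 mole ratio)
[C6H8O6] = 3.687 × 10^-3 mol / 0.01956 L = 0.1885 mol/L

0.1885 mol/L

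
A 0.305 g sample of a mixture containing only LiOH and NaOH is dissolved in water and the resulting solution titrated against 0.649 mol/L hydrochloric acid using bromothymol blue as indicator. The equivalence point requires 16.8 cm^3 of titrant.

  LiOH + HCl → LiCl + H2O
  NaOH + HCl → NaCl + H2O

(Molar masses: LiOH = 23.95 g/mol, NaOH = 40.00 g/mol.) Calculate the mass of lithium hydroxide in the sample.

0.196 g

n(HCl) = 0.0168 × 0.649 = 0.0109 mol
Let x = n(LiOH), y = n(NaOH).
Titrant: 1x + 1y = 0.0109;  mass: 23.95x + 40.00y = 0.305
Solving, x = 8.17 × 10^-3 mol, y = 2.73 × 10^-3 mol
mass of LiOH = 8.17 × 10^-3 × 23.95 = 0.196 g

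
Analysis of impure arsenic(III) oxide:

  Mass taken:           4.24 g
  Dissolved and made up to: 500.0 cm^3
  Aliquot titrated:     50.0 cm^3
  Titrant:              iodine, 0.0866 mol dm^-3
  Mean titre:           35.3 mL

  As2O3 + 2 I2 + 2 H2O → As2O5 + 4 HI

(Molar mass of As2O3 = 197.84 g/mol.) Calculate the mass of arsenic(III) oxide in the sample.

n(I2) per titration = 0.0353 × 0.0866 = 3.06 × 10^-3 mol
From the 1:2 ratio, n(As2O3) in each aliquot = 1/2 × 3.06 × 10^-3 = 1.53 × 10^-3 mol
n(As2O3) in the whole flask = 1.53 × 10^-3 × 500.0/50.0 = 0.0153 mol
mass of As2O3 = 0.0153 × 197.84 = 3.02 g

3.02 g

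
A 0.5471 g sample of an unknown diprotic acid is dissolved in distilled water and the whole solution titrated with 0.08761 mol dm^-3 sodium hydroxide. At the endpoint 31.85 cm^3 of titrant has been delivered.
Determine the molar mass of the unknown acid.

392.1 g/mol

n(NaOH) = 0.03185 L × 0.08761 mol/L = 2.790 × 10^-3 mol
From the 1:2 ratio, n(H2A) = 1/2 × 2.790 × 10^-3 = 1.395 × 10^-3 mol
M = m / n = 0.5471 g / 1.395 × 10^-3 mol = 392.1 g/mol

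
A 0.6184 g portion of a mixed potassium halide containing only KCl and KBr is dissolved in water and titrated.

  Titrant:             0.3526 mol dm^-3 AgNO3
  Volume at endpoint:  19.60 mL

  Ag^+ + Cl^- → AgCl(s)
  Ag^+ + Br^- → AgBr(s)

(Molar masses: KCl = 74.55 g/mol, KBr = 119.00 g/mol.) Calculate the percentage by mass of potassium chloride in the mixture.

55.33 %

n(AgNO3) = 0.01960 × 0.3526 = 6.911 × 10^-3 mol
Let x = n(KCl), y = n(KBr).
Titrant: 1x + 1y = 6.911 × 10^-3;  mass: 74.55x + 119.00y = 0.6184
Solving, x = 4.590 × 10^-3 mol, y = 2.321 × 10^-3 mol
mass of KCl = 4.590 × 10^-3 × 74.55 = 0.3421 g
% KCl = 0.3421 / 0.6184 × 100 = 55.33 %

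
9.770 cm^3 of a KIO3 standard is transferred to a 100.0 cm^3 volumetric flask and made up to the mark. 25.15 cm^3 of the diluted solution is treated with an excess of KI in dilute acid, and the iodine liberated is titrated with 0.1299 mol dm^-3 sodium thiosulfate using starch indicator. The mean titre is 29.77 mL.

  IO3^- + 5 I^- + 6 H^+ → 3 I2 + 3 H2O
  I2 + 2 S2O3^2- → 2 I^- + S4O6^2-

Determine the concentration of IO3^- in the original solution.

0.2623 mol/L

n(S2O3^2-) = 0.02977 × 0.1299 = 3.867 × 10^-3 mol
n(I2) = n(S2O3^2-)/2 = 1.934 × 10^-3 mol
From the 1:3 ratio, n(IO3^-) in the aliquot = 1/3 × 1.934 × 10^-3 = 6.445 × 10^-4 mol
[IO3^-]_dilute = 6.445 × 10^-4 / 0.02515 = 0.02563 mol/L
[IO3^-]_original = 0.02563 × 100.0/9.770 = 0.2623 mol/L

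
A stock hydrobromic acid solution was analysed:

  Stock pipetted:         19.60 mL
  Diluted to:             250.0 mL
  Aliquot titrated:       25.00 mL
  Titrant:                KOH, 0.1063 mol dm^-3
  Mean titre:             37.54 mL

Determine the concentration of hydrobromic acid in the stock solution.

2.036 mol/L

HBr + KOH → KBr + H2O
n(KOH) = 0.03754 × 0.1063 = 3.991 × 10^-3 mol
n(HBr) in the aliquot = 3.991 × 10^-3 mol (1:1 ratio)
[HBr]_dilute = 3.991 × 10^-3 / 0.02500 = 0.1596 mol/L
Dilution factor = 250.0 / 19.60 = 12.76
[HBr]_stock = 0.1596 × 12.76 = 2.036 mol/L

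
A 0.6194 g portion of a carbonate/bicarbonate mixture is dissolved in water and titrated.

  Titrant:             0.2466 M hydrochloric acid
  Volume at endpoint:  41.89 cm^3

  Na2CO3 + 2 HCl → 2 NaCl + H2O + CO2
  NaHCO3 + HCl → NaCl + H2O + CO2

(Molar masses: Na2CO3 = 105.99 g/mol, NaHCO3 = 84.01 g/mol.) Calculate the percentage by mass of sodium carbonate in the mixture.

n(HCl) = 0.04189 × 0.2466 = 0.01033 mol
Let x = n(Na2CO3), y = n(NaHCO3).
Titrant: 2x + 1y = 0.01033;  mass: 105.99x + 84.01y = 0.6194
Solving, x = 4.005 × 10^-3 mol, y = 2.320 × 10^-3 mol
mass of Na2CO3 = 4.005 × 10^-3 × 105.99 = 0.4245 g
% Na2CO3 = 0.4245 / 0.6194 × 100 = 68.53 %

68.53 %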